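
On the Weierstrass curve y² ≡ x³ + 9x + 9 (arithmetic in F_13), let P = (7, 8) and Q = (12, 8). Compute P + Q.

(7, 5)

(7, 8) + (12, 8). λ = (8 - 8)/(12 - 7) ≡ 0/5 mod 13. 5⁻¹ ≡ 8 (mod 13), so λ ≡ 0.
  x = λ² - 7 - 12 = 0 - 19 ≡ 7; y = λ·(7 - 7) - 8 ≡ 5. → (7, 5)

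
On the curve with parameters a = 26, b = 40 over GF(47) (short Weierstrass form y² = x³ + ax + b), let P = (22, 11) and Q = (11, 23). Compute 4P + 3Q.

First 4P:
Double-and-add on 4 = (100)₂. Start with P = (22, 11) for the leading 1-bit.
double: tangent at (22, 11): λ = (3·22² + 26)/(2·11) ≡ 21/22. 22⁻¹ ≡ 15 (mod 47) since 22·15 = 330 ≡ 1, so λ ≡ 21·15 ≡ 33.
  x = λ² - 22 - 22 = 1089 - 44 ≡ 11; y = λ·(22 - 11) - 11 ≡ 23. → (11, 23)
double: tangent at (11, 23): λ = (3·11² + 26)/(2·23) ≡ 13/46. 46⁻¹ ≡ 46 (mod 47), so λ ≡ 13·46 ≡ 34.
  x = λ² - 11 - 11 = 1156 - 22 ≡ 6; y = λ·(11 - 6) - 23 ≡ 6. → (6, 6)
4P = (6, 6).
Next 3Q:
Repeated addition: build up to 3Q.
2Q: tangent at (11, 23): λ = (3·11² + 26)/(2·23) ≡ 13/46. 46⁻¹ ≡ 46 (mod 47) since 46·46 = 2116 ≡ 1, so λ ≡ 13·46 ≡ 34.
  x = λ² - 11 - 11 = 1156 - 22 ≡ 6; y = λ·(11 - 6) - 23 ≡ 6. → (6, 6)
3Q: (6, 6) + (11, 23). λ = (23 - 6)/(11 - 6) ≡ 17/5 mod 47. 5⁻¹ ≡ 19 (mod 47), so λ ≡ 41.
  x = λ² - 6 - 11 = 1681 - 17 ≡ 19; y = λ·(6 - 19) - 6 ≡ 25. → (19, 25)
3Q = (19, 25).
Finally 4P + 3Q:
(6, 6) + (19, 25). λ = (25 - 6)/(19 - 6) ≡ 19/13 mod 47. 13⁻¹ ≡ 29 (mod 47), so λ ≡ 34.
  x = λ² - 6 - 19 = 1156 - 25 ≡ 3; y = λ·(6 - 3) - 6 ≡ 2. → (3, 2)

(3, 2)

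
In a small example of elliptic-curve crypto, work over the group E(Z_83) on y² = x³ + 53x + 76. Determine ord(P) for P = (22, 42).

6

2P: tangent at (22, 42): λ = (3·22² + 53)/(2·42) ≡ 11/1. 1⁻¹ ≡ 1 (mod 83), so λ ≡ 11·1 ≡ 11.
  x = λ² - 22 - 22 = 121 - 44 ≡ 77; y = λ·(22 - 77) - 42 ≡ 17. → (77, 17)
3P: (77, 17) + (22, 42). λ = (42 - 17)/(22 - 77) ≡ 25/28 mod 83. 28⁻¹ ≡ 3 (mod 83) since 28·3 = 84 ≡ 1, so λ ≡ 75.
  x = λ² - 77 - 22 = 5625 - 99 ≡ 48; y = λ·(77 - 48) - 17 ≡ 0. → (48, 0)
4P: (48, 0) + (22, 42). λ = (42 - 0)/(22 - 48) ≡ 42/57 mod 83. 57⁻¹ ≡ 67 (mod 83) since 57·67 = 3819 ≡ 1, so λ ≡ 75.
  x = λ² - 48 - 22 = 5625 - 70 ≡ 77; y = λ·(48 - 77) - 0 ≡ 66. → (77, 66)
5P: (77, 66) + (22, 42). λ = (42 - 66)/(22 - 77) ≡ 59/28 mod 83. 28⁻¹ ≡ 3 (mod 83), so λ ≡ 11.
  x = λ² - 77 - 22 = 121 - 99 ≡ 22; y = λ·(77 - 22) - 66 ≡ 41. → (22, 41)
6P: (22, 41) + (22, 42): same x and y₁ ≡ -y₂, so the sum is O.
6P = O, so the order is 6.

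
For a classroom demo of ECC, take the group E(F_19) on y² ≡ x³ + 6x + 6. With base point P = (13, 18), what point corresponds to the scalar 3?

(17, 9)

Repeated addition: build up to 3P.
2P: tangent at (13, 18): λ = (3·13² + 6)/(2·18) ≡ 0/17. 17⁻¹ ≡ 9 (mod 19), so λ ≡ 0·9 ≡ 0.
  x = λ² - 13 - 13 = 0 - 26 ≡ 12; y = λ·(13 - 12) - 18 ≡ 1. → (12, 1)
3P: (12, 1) + (13, 18). λ = (18 - 1)/(13 - 12) ≡ 17/1 mod 19. 1⁻¹ ≡ 1 (mod 19), so λ ≡ 17.
  x = λ² - 12 - 13 = 289 - 25 ≡ 17; y = λ·(12 - 17) - 1 ≡ 9. → (17, 9)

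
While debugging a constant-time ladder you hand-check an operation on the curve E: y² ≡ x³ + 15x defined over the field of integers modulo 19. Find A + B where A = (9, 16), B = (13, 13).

(9, 16) + (13, 13). λ = (13 - 16)/(13 - 9) ≡ 16/4 mod 19. 4⁻¹ ≡ 5 (mod 19), so λ ≡ 4.
  x = λ² - 9 - 13 = 16 - 22 ≡ 13; y = λ·(9 - 13) - 16 ≡ 6. → (13, 6)

(13, 6)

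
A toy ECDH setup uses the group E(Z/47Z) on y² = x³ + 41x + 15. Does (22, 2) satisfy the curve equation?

y² = 2² ≡ 4; x³ + 41x + 15 = 11565 ≡ 3 (mod 47). 4 ≠ 3.

no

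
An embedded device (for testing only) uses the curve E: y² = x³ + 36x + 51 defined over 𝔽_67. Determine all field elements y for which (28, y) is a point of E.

x³ + 36x + 51 = 23011 ≡ 30 (mod 67).
30 is a non-residue mod 67; no y exists.

none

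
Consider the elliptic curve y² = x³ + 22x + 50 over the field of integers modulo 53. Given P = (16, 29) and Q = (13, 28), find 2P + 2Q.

(8, 46)

First 2P:
Repeated addition: build up to 2P.
2P: tangent at (16, 29): λ = (3·16² + 22)/(2·29) ≡ 48/5. 5⁻¹ ≡ 32 (mod 53), so λ ≡ 48·32 ≡ 52.
  x = λ² - 16 - 16 = 2704 - 32 ≡ 22; y = λ·(16 - 22) - 29 ≡ 30. → (22, 30)
2P = (22, 30).
Next 2Q:
Repeated addition: build up to 2Q.
2Q: tangent at (13, 28): λ = (3·13² + 22)/(2·28) ≡ 52/3. 3⁻¹ ≡ 18 (mod 53), so λ ≡ 52·18 ≡ 35.
  x = λ² - 13 - 13 = 1225 - 26 ≡ 33; y = λ·(13 - 33) - 28 ≡ 14. → (33, 14)
2Q = (33, 14).
Finally 2P + 2Q:
(22, 30) + (33, 14). λ = (14 - 30)/(33 - 22) ≡ 37/11 mod 53. 11⁻¹ ≡ 29 (mod 53), so λ ≡ 13.
  x = λ² - 22 - 33 = 169 - 55 ≡ 8; y = λ·(22 - 8) - 30 ≡ 46. → (8, 46)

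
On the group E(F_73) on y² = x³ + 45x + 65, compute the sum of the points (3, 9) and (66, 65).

(3, 9) + (66, 65). λ = (65 - 9)/(66 - 3) ≡ 56/63 mod 73. 63⁻¹ ≡ 51 (mod 73) since 63·51 = 3213 ≡ 1, so λ ≡ 9.
  x = λ² - 3 - 66 = 81 - 69 ≡ 12; y = λ·(3 - 12) - 9 ≡ 56. → (12, 56)

(12, 56)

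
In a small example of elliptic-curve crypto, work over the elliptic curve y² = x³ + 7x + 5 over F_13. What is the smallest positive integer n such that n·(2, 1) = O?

2P: tangent at (2, 1): λ = (3·2² + 7)/(2·1) ≡ 6/2. 2⁻¹ ≡ 7 (mod 13), so λ ≡ 6·7 ≡ 3.
  x = λ² - 2 - 2 = 9 - 4 ≡ 5; y = λ·(2 - 5) - 1 ≡ 3. → (5, 3)
3P: (5, 3) + (2, 1). λ = (1 - 3)/(2 - 5) ≡ 11/10 mod 13. 10⁻¹ ≡ 4 (mod 13) since 10·4 = 40 ≡ 1, so λ ≡ 5.
  x = λ² - 5 - 2 = 25 - 7 ≡ 5; y = λ·(5 - 5) - 3 ≡ 10. → (5, 10)
4P: (5, 10) + (2, 1). λ = (1 - 10)/(2 - 5) ≡ 4/10 mod 13. 10⁻¹ ≡ 4 (mod 13), so λ ≡ 3.
  x = λ² - 5 - 2 = 9 - 7 ≡ 2; y = λ·(5 - 2) - 10 ≡ 12. → (2, 12)
5P: (2, 12) + (2, 1): same x and y₁ ≡ -y₂, so the sum is O.
5P = O, so the order is 5.

5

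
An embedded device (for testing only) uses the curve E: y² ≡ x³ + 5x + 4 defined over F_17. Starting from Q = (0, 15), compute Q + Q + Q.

Repeated addition: build up to 3Q.
2Q: tangent at (0, 15): λ = (3·0² + 5)/(2·15) ≡ 5/13. 13⁻¹ ≡ 4 (mod 17), so λ ≡ 5·4 ≡ 3.
  x = λ² - 0 - 0 = 9 - 0 ≡ 9; y = λ·(0 - 9) - 15 ≡ 9. → (9, 9)
3Q: (9, 9) + (0, 15). λ = (15 - 9)/(0 - 9) ≡ 6/8 mod 17. 8⁻¹ ≡ 15 (mod 17), so λ ≡ 5.
  x = λ² - 9 - 0 = 25 - 9 ≡ 16; y = λ·(9 - 16) - 9 ≡ 7. → (16, 7)

(16, 7)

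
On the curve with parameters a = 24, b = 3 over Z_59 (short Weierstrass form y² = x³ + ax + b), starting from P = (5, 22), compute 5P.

Repeated addition: build up to 5P.
2P: tangent at (5, 22): λ = (3·5² + 24)/(2·22) ≡ 40/44. 44⁻¹ ≡ 55 (mod 59) since 44·55 = 2420 ≡ 1, so λ ≡ 40·55 ≡ 17.
  x = λ² - 5 - 5 = 289 - 10 ≡ 43; y = λ·(5 - 43) - 22 ≡ 40. → (43, 40)
3P: (43, 40) + (5, 22). λ = (22 - 40)/(5 - 43) ≡ 41/21 mod 59. 21⁻¹ ≡ 45 (mod 59), so λ ≡ 16.
  x = λ² - 43 - 5 = 256 - 48 ≡ 31; y = λ·(43 - 31) - 40 ≡ 34. → (31, 34)
4P: (31, 34) + (5, 22). λ = (22 - 34)/(5 - 31) ≡ 47/33 mod 59. 33⁻¹ ≡ 34 (mod 59) since 33·34 = 1122 ≡ 1, so λ ≡ 5.
  x = λ² - 31 - 5 = 25 - 36 ≡ 48; y = λ·(31 - 48) - 34 ≡ 58. → (48, 58)
5P: (48, 58) + (5, 22). λ = (22 - 58)/(5 - 48) ≡ 23/16 mod 59. 16⁻¹ ≡ 48 (mod 59), so λ ≡ 42.
  x = λ² - 48 - 5 = 1764 - 53 ≡ 0; y = λ·(48 - 0) - 58 ≡ 11. → (0, 11)

(0, 11)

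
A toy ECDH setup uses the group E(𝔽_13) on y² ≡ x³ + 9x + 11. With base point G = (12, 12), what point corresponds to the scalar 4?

Repeated addition: build up to 4G.
2G: tangent at (12, 12): λ = (3·12² + 9)/(2·12) ≡ 12/11. 11⁻¹ ≡ 6 (mod 13), so λ ≡ 12·6 ≡ 7.
  x = λ² - 12 - 12 = 49 - 24 ≡ 12; y = λ·(12 - 12) - 12 ≡ 1. → (12, 1)
3G: (12, 1) + (12, 12): same x and y₁ ≡ -y₂, so the sum is O.
4G: O + (12, 12) = (12, 12) (identity).

(12, 12)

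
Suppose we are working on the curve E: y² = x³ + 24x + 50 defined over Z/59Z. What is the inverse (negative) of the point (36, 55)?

(36, 4)

-(36, 55) = (36, -55 mod 59) = (36, 4).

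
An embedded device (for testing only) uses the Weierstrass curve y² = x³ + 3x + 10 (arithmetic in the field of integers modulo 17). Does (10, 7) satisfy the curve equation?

no

y² = 7² ≡ 15; x³ + 3x + 10 = 1040 ≡ 3 (mod 17). 15 ≠ 3.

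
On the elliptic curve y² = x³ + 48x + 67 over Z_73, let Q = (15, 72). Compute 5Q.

Double-and-add on 5 = (101)₂. Start with Q = (15, 72) for the leading 1-bit.
double: tangent at (15, 72): λ = (3·15² + 48)/(2·72) ≡ 66/71. 71⁻¹ ≡ 36 (mod 73) since 71·36 = 2556 ≡ 1, so λ ≡ 66·36 ≡ 40.
  x = λ² - 15 - 15 = 1600 - 30 ≡ 37; y = λ·(15 - 37) - 72 ≡ 70. → (37, 70)
double: tangent at (37, 70): λ = (3·37² + 48)/(2·70) ≡ 67/67. 67⁻¹ ≡ 12 (mod 73), so λ ≡ 67·12 ≡ 1.
  x = λ² - 37 - 37 = 1 - 74 ≡ 0; y = λ·(37 - 0) - 70 ≡ 40. → (0, 40)
add Q: (0, 40) + (15, 72). λ = (72 - 40)/(15 - 0) ≡ 32/15 mod 73. 15⁻¹ ≡ 39 (mod 73) since 15·39 = 585 ≡ 1, so λ ≡ 7.
  x = λ² - 0 - 15 = 49 - 15 ≡ 34; y = λ·(0 - 34) - 40 ≡ 14. → (34, 14)

(34, 14)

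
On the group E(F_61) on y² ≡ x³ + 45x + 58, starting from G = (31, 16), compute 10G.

(4, 27)

Repeated addition: build up to 10G.
2G: tangent at (31, 16): λ = (3·31² + 45)/(2·16) ≡ 0/32. 32⁻¹ ≡ 21 (mod 61), so λ ≡ 0·21 ≡ 0.
  x = λ² - 31 - 31 = 0 - 62 ≡ 60; y = λ·(31 - 60) - 16 ≡ 45. → (60, 45)
3G: (60, 45) + (31, 16). λ = (16 - 45)/(31 - 60) ≡ 32/32 mod 61. 32⁻¹ ≡ 21 (mod 61) since 32·21 = 672 ≡ 1, so λ ≡ 1.
  x = λ² - 60 - 31 = 1 - 91 ≡ 32; y = λ·(60 - 32) - 45 ≡ 44. → (32, 44)
4G: (32, 44) + (31, 16). λ = (16 - 44)/(31 - 32) ≡ 33/60 mod 61. 60⁻¹ ≡ 60 (mod 61), so λ ≡ 28.
  x = λ² - 32 - 31 = 784 - 63 ≡ 50; y = λ·(32 - 50) - 44 ≡ 1. → (50, 1)
5G: (50, 1) + (31, 16). λ = (16 - 1)/(31 - 50) ≡ 15/42 mod 61. 42⁻¹ ≡ 16 (mod 61), so λ ≡ 57.
  x = λ² - 50 - 31 = 3249 - 81 ≡ 57; y = λ·(50 - 57) - 1 ≡ 27. → (57, 27)
6G: (57, 27) + (31, 16). λ = (16 - 27)/(31 - 57) ≡ 50/35 mod 61. 35⁻¹ ≡ 7 (mod 61) since 35·7 = 245 ≡ 1, so λ ≡ 45.
  x = λ² - 57 - 31 = 2025 - 88 ≡ 46; y = λ·(57 - 46) - 27 ≡ 41. → (46, 41)
7G: (46, 41) + (31, 16). λ = (16 - 41)/(31 - 46) ≡ 36/46 mod 61. 46⁻¹ ≡ 4 (mod 61) since 46·4 = 184 ≡ 1, so λ ≡ 22.
  x = λ² - 46 - 31 = 484 - 77 ≡ 41; y = λ·(46 - 41) - 41 ≡ 8. → (41, 8)
8G: (41, 8) + (31, 16). λ = (16 - 8)/(31 - 41) ≡ 8/51 mod 61. 51⁻¹ ≡ 6 (mod 61), so λ ≡ 48.
  x = λ² - 41 - 31 = 2304 - 72 ≡ 36; y = λ·(41 - 36) - 8 ≡ 49. → (36, 49)
9G: (36, 49) + (31, 16). λ = (16 - 49)/(31 - 36) ≡ 28/56 mod 61. 56⁻¹ ≡ 12 (mod 61) since 56·12 = 672 ≡ 1, so λ ≡ 31.
  x = λ² - 36 - 31 = 961 - 67 ≡ 40; y = λ·(36 - 40) - 49 ≡ 10. → (40, 10)
10G: (40, 10) + (31, 16). λ = (16 - 10)/(31 - 40) ≡ 6/52 mod 61. 52⁻¹ ≡ 27 (mod 61) since 52·27 = 1404 ≡ 1, so λ ≡ 40.
  x = λ² - 40 - 31 = 1600 - 71 ≡ 4; y = λ·(40 - 4) - 10 ≡ 27. → (4, 27)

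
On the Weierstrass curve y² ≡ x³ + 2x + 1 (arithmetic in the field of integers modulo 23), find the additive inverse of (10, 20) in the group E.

-(10, 20) = (10, -20 mod 23) = (10, 3).

(10, 3)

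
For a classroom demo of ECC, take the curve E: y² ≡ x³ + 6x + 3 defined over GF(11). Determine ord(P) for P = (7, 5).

2P: tangent at (7, 5): λ = (3·7² + 6)/(2·5) ≡ 10/10. 10⁻¹ ≡ 10 (mod 11), so λ ≡ 10·10 ≡ 1.
  x = λ² - 7 - 7 = 1 - 14 ≡ 9; y = λ·(7 - 9) - 5 ≡ 4. → (9, 4)
3P: (9, 4) + (7, 5). λ = (5 - 4)/(7 - 9) ≡ 1/9 mod 11. 9⁻¹ ≡ 5 (mod 11), so λ ≡ 5.
  x = λ² - 9 - 7 = 25 - 16 ≡ 9; y = λ·(9 - 9) - 4 ≡ 7. → (9, 7)
4P: (9, 7) + (7, 5). λ = (5 - 7)/(7 - 9) ≡ 9/9 mod 11. 9⁻¹ ≡ 5 (mod 11), so λ ≡ 1.
  x = λ² - 9 - 7 = 1 - 16 ≡ 7; y = λ·(9 - 7) - 7 ≡ 6. → (7, 6)
5P: (7, 6) + (7, 5): same x and y₁ ≡ -y₂, so the sum is the point at infinity.
5P = the point at infinity, so the order is 5.

5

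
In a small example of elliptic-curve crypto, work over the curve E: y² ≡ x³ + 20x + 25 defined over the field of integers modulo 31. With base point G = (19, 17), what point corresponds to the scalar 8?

Repeated addition: build up to 8G.
2G: tangent at (19, 17): λ = (3·19² + 20)/(2·17) ≡ 18/3. 3⁻¹ ≡ 21 (mod 31), so λ ≡ 18·21 ≡ 6.
  x = λ² - 19 - 19 = 36 - 38 ≡ 29; y = λ·(19 - 29) - 17 ≡ 16. → (29, 16)
3G: (29, 16) + (19, 17). λ = (17 - 16)/(19 - 29) ≡ 1/21 mod 31. 21⁻¹ ≡ 3 (mod 31) since 21·3 = 63 ≡ 1, so λ ≡ 3.
  x = λ² - 29 - 19 = 9 - 48 ≡ 23; y = λ·(29 - 23) - 16 ≡ 2. → (23, 2)
4G: (23, 2) + (19, 17). λ = (17 - 2)/(19 - 23) ≡ 15/27 mod 31. 27⁻¹ ≡ 23 (mod 31) since 27·23 = 621 ≡ 1, so λ ≡ 4.
  x = λ² - 23 - 19 = 16 - 42 ≡ 5; y = λ·(23 - 5) - 2 ≡ 8. → (5, 8)
5G: (5, 8) + (19, 17). λ = (17 - 8)/(19 - 5) ≡ 9/14 mod 31. 14⁻¹ ≡ 20 (mod 31), so λ ≡ 25.
  x = λ² - 5 - 19 = 625 - 24 ≡ 12; y = λ·(5 - 12) - 8 ≡ 3. → (12, 3)
6G: (12, 3) + (19, 17). λ = (17 - 3)/(19 - 12) ≡ 14/7 mod 31. 7⁻¹ ≡ 9 (mod 31), so λ ≡ 2.
  x = λ² - 12 - 19 = 4 - 31 ≡ 4; y = λ·(12 - 4) - 3 ≡ 13. → (4, 13)
7G: (4, 13) + (19, 17). λ = (17 - 13)/(19 - 4) ≡ 4/15 mod 31. 15⁻¹ ≡ 29 (mod 31) since 15·29 = 435 ≡ 1, so λ ≡ 23.
  x = λ² - 4 - 19 = 529 - 23 ≡ 10; y = λ·(4 - 10) - 13 ≡ 4. → (10, 4)
8G: (10, 4) + (19, 17). λ = (17 - 4)/(19 - 10) ≡ 13/9 mod 31. 9⁻¹ ≡ 7 (mod 31), so λ ≡ 29.
  x = λ² - 10 - 19 = 841 - 29 ≡ 6; y = λ·(10 - 6) - 4 ≡ 19. → (6, 19)

(6, 19)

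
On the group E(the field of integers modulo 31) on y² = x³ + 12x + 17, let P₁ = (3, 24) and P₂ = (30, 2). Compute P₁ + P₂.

(3, 24) + (30, 2). λ = (2 - 24)/(30 - 3) ≡ 9/27 mod 31. 27⁻¹ ≡ 23 (mod 31) since 27·23 = 621 ≡ 1, so λ ≡ 21.
  x = λ² - 3 - 30 = 441 - 33 ≡ 5; y = λ·(3 - 5) - 24 ≡ 27. → (5, 27)

(5, 27)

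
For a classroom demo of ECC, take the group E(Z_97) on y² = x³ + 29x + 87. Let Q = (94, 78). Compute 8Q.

Double-and-add on 8 = (1000)₂. Start with Q = (94, 78) for the leading 1-bit.
double: tangent at (94, 78): λ = (3·94² + 29)/(2·78) ≡ 56/59. 59⁻¹ ≡ 74 (mod 97), so λ ≡ 56·74 ≡ 70.
  x = λ² - 94 - 94 = 4900 - 188 ≡ 56; y = λ·(94 - 56) - 78 ≡ 60. → (56, 60)
double: tangent at (56, 60): λ = (3·56² + 29)/(2·60) ≡ 28/23. 23⁻¹ ≡ 38 (mod 97) since 23·38 = 874 ≡ 1, so λ ≡ 28·38 ≡ 94.
  x = λ² - 56 - 56 = 8836 - 112 ≡ 91; y = λ·(56 - 91) - 60 ≡ 45. → (91, 45)
double: tangent at (91, 45): λ = (3·91² + 29)/(2·45) ≡ 40/90. 90⁻¹ ≡ 83 (mod 97) since 90·83 = 7470 ≡ 1, so λ ≡ 40·83 ≡ 22.
  x = λ² - 91 - 91 = 484 - 182 ≡ 11; y = λ·(91 - 11) - 45 ≡ 66. → (11, 66)

(11, 66)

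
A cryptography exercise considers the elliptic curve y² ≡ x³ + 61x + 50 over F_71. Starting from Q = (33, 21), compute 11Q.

(54, 8)

Repeated addition: build up to 11Q.
2Q: tangent at (33, 21): λ = (3·33² + 61)/(2·21) ≡ 62/42. 42⁻¹ ≡ 22 (mod 71), so λ ≡ 62·22 ≡ 15.
  x = λ² - 33 - 33 = 225 - 66 ≡ 17; y = λ·(33 - 17) - 21 ≡ 6. → (17, 6)
3Q: (17, 6) + (33, 21). λ = (21 - 6)/(33 - 17) ≡ 15/16 mod 71. 16⁻¹ ≡ 40 (mod 71) since 16·40 = 640 ≡ 1, so λ ≡ 32.
  x = λ² - 17 - 33 = 1024 - 50 ≡ 51; y = λ·(17 - 51) - 6 ≡ 42. → (51, 42)
4Q: (51, 42) + (33, 21). λ = (21 - 42)/(33 - 51) ≡ 50/53 mod 71. 53⁻¹ ≡ 67 (mod 71) since 53·67 = 3551 ≡ 1, so λ ≡ 13.
  x = λ² - 51 - 33 = 169 - 84 ≡ 14; y = λ·(51 - 14) - 42 ≡ 13. → (14, 13)
5Q: (14, 13) + (33, 21). λ = (21 - 13)/(33 - 14) ≡ 8/19 mod 71. 19⁻¹ ≡ 15 (mod 71), so λ ≡ 49.
  x = λ² - 14 - 33 = 2401 - 47 ≡ 11; y = λ·(14 - 11) - 13 ≡ 63. → (11, 63)
6Q: (11, 63) + (33, 21). λ = (21 - 63)/(33 - 11) ≡ 29/22 mod 71. 22⁻¹ ≡ 42 (mod 71) since 22·42 = 924 ≡ 1, so λ ≡ 11.
  x = λ² - 11 - 33 = 121 - 44 ≡ 6; y = λ·(11 - 6) - 63 ≡ 63. → (6, 63)
7Q: (6, 63) + (33, 21). λ = (21 - 63)/(33 - 6) ≡ 29/27 mod 71. 27⁻¹ ≡ 50 (mod 71) since 27·50 = 1350 ≡ 1, so λ ≡ 30.
  x = λ² - 6 - 33 = 900 - 39 ≡ 9; y = λ·(6 - 9) - 63 ≡ 60. → (9, 60)
8Q: (9, 60) + (33, 21). λ = (21 - 60)/(33 - 9) ≡ 32/24 mod 71. 24⁻¹ ≡ 3 (mod 71), so λ ≡ 25.
  x = λ² - 9 - 33 = 625 - 42 ≡ 15; y = λ·(9 - 15) - 60 ≡ 3. → (15, 3)
9Q: (15, 3) + (33, 21). λ = (21 - 3)/(33 - 15) ≡ 18/18 mod 71. 18⁻¹ ≡ 4 (mod 71), so λ ≡ 1.
  x = λ² - 15 - 33 = 1 - 48 ≡ 24; y = λ·(15 - 24) - 3 ≡ 59. → (24, 59)
10Q: (24, 59) + (33, 21). λ = (21 - 59)/(33 - 24) ≡ 33/9 mod 71. 9⁻¹ ≡ 8 (mod 71), so λ ≡ 51.
  x = λ² - 24 - 33 = 2601 - 57 ≡ 59; y = λ·(24 - 59) - 59 ≡ 2. → (59, 2)
11Q: (59, 2) + (33, 21). λ = (21 - 2)/(33 - 59) ≡ 19/45 mod 71. 45⁻¹ ≡ 30 (mod 71), so λ ≡ 2.
  x = λ² - 59 - 33 = 4 - 92 ≡ 54; y = λ·(59 - 54) - 2 ≡ 8. → (54, 8)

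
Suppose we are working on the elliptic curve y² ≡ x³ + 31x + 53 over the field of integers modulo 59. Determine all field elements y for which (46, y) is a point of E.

x³ + 31x + 53 = 98815 ≡ 49 (mod 59).
Square roots of 49 mod 59: 7 and 52 (since 7² = 49 ≡ 49).

7, 52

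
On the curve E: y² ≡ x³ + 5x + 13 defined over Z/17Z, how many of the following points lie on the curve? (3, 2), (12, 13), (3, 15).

(3, 2): 2² ≡ 4, rhs ≡ 4 → on.
(12, 13): 13² ≡ 16, rhs ≡ 16 → on.
(3, 15): 15² ≡ 4, rhs ≡ 4 → on.

3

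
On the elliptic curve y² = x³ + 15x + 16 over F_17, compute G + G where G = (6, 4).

(1, 7)

tangent at (6, 4): λ = (3·6² + 15)/(2·4) ≡ 4/8. 8⁻¹ ≡ 15 (mod 17) since 8·15 = 120 ≡ 1, so λ ≡ 4·15 ≡ 9.
  x = λ² - 6 - 6 = 81 - 12 ≡ 1; y = λ·(6 - 1) - 4 ≡ 7. → (1, 7)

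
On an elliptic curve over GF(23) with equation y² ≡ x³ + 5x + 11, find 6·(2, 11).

Write P = (2, 11).
Repeated addition: build up to 6P.
2P: tangent at (2, 11): λ = (3·2² + 5)/(2·11) ≡ 17/22. 22⁻¹ ≡ 22 (mod 23) since 22·22 = 484 ≡ 1, so λ ≡ 17·22 ≡ 6.
  x = λ² - 2 - 2 = 36 - 4 ≡ 9; y = λ·(2 - 9) - 11 ≡ 16. → (9, 16)
3P: (9, 16) + (2, 11). λ = (11 - 16)/(2 - 9) ≡ 18/16 mod 23. 16⁻¹ ≡ 13 (mod 23) since 16·13 = 208 ≡ 1, so λ ≡ 4.
  x = λ² - 9 - 2 = 16 - 11 ≡ 5; y = λ·(9 - 5) - 16 ≡ 0. → (5, 0)
4P: (5, 0) + (2, 11). λ = (11 - 0)/(2 - 5) ≡ 11/20 mod 23. 20⁻¹ ≡ 15 (mod 23) since 20·15 = 300 ≡ 1, so λ ≡ 4.
  x = λ² - 5 - 2 = 16 - 7 ≡ 9; y = λ·(5 - 9) - 0 ≡ 7. → (9, 7)
5P: (9, 7) + (2, 11). λ = (11 - 7)/(2 - 9) ≡ 4/16 mod 23. 16⁻¹ ≡ 13 (mod 23) since 16·13 = 208 ≡ 1, so λ ≡ 6.
  x = λ² - 9 - 2 = 36 - 11 ≡ 2; y = λ·(9 - 2) - 7 ≡ 12. → (2, 12)
6P: (2, 12) + (2, 11): same x and y₁ ≡ -y₂, so the sum is O.

O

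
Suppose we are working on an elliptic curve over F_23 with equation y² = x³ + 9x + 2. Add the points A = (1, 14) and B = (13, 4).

(1, 14) + (13, 4). λ = (4 - 14)/(13 - 1) ≡ 13/12 mod 23. 12⁻¹ ≡ 2 (mod 23) since 12·2 = 24 ≡ 1, so λ ≡ 3.
  x = λ² - 1 - 13 = 9 - 14 ≡ 18; y = λ·(1 - 18) - 14 ≡ 4. → (18, 4)

(18, 4)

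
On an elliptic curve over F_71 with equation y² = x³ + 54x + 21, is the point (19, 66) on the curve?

y² = 66² ≡ 25; x³ + 54x + 21 = 7906 ≡ 25 (mod 71). 25 = 25.

yes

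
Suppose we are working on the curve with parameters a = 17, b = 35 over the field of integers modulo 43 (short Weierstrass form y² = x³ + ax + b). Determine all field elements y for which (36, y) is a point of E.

x³ + 17x + 35 = 47303 ≡ 3 (mod 43).
3 is a non-residue mod 43; no y exists.

none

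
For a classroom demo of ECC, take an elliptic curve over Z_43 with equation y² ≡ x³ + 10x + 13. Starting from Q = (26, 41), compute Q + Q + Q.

(29, 28)

Repeated addition: build up to 3Q.
2Q: tangent at (26, 41): λ = (3·26² + 10)/(2·41) ≡ 17/39. 39⁻¹ ≡ 32 (mod 43) since 39·32 = 1248 ≡ 1, so λ ≡ 17·32 ≡ 28.
  x = λ² - 26 - 26 = 784 - 52 ≡ 1; y = λ·(26 - 1) - 41 ≡ 14. → (1, 14)
3Q: (1, 14) + (26, 41). λ = (41 - 14)/(26 - 1) ≡ 27/25 mod 43. 25⁻¹ ≡ 31 (mod 43), so λ ≡ 20.
  x = λ² - 1 - 26 = 400 - 27 ≡ 29; y = λ·(1 - 29) - 14 ≡ 28. → (29, 28)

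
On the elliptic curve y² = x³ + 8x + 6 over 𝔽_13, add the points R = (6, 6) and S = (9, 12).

(2, 2)

(6, 6) + (9, 12). λ = (12 - 6)/(9 - 6) ≡ 6/3 mod 13. 3⁻¹ ≡ 9 (mod 13), so λ ≡ 2.
  x = λ² - 6 - 9 = 4 - 15 ≡ 2; y = λ·(6 - 2) - 6 ≡ 2. → (2, 2)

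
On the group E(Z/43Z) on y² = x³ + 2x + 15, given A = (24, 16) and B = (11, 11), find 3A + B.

(26, 20)

First 3A:
Repeated addition: build up to 3A.
2A: tangent at (24, 16): λ = (3·24² + 2)/(2·16) ≡ 10/32. 32⁻¹ ≡ 39 (mod 43) since 32·39 = 1248 ≡ 1, so λ ≡ 10·39 ≡ 3.
  x = λ² - 24 - 24 = 9 - 48 ≡ 4; y = λ·(24 - 4) - 16 ≡ 1. → (4, 1)
3A: (4, 1) + (24, 16). λ = (16 - 1)/(24 - 4) ≡ 15/20 mod 43. 20⁻¹ ≡ 28 (mod 43), so λ ≡ 33.
  x = λ² - 4 - 24 = 1089 - 28 ≡ 29; y = λ·(4 - 29) - 1 ≡ 34. → (29, 34)
3A = (29, 34).
Finally 3A + B:
(29, 34) + (11, 11). λ = (11 - 34)/(11 - 29) ≡ 20/25 mod 43. 25⁻¹ ≡ 31 (mod 43), so λ ≡ 18.
  x = λ² - 29 - 11 = 324 - 40 ≡ 26; y = λ·(29 - 26) - 34 ≡ 20. → (26, 20)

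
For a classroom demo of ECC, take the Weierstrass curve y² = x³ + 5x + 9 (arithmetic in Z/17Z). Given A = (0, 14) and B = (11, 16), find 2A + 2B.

O

First 2A:
Repeated addition: build up to 2A.
2A: tangent at (0, 14): λ = (3·0² + 5)/(2·14) ≡ 5/11. 11⁻¹ ≡ 14 (mod 17), so λ ≡ 5·14 ≡ 2.
  x = λ² - 0 - 0 = 4 - 0 ≡ 4; y = λ·(0 - 4) - 14 ≡ 12. → (4, 12)
2A = (4, 12).
Next 2B:
Repeated addition: build up to 2B.
2B: tangent at (11, 16): λ = (3·11² + 5)/(2·16) ≡ 11/15. 15⁻¹ ≡ 8 (mod 17), so λ ≡ 11·8 ≡ 3.
  x = λ² - 11 - 11 = 9 - 22 ≡ 4; y = λ·(11 - 4) - 16 ≡ 5. → (4, 5)
2B = (4, 5).
Finally 2A + 2B:
(4, 12) + (4, 5): same x and y₁ ≡ -y₂, so the sum is 𝒪.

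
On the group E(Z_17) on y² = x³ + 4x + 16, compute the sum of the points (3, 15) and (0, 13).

(5, 12)

(3, 15) + (0, 13). λ = (13 - 15)/(0 - 3) ≡ 15/14 mod 17. 14⁻¹ ≡ 11 (mod 17), so λ ≡ 12.
  x = λ² - 3 - 0 = 144 - 3 ≡ 5; y = λ·(3 - 5) - 15 ≡ 12. → (5, 12)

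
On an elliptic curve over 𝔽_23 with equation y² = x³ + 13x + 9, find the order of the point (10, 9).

2P: tangent at (10, 9): λ = (3·10² + 13)/(2·9) ≡ 14/18. 18⁻¹ ≡ 9 (mod 23) since 18·9 = 162 ≡ 1, so λ ≡ 14·9 ≡ 11.
  x = λ² - 10 - 10 = 121 - 20 ≡ 9; y = λ·(10 - 9) - 9 ≡ 2. → (9, 2)
3P: (9, 2) + (10, 9). λ = (9 - 2)/(10 - 9) ≡ 7/1 mod 23. 1⁻¹ ≡ 1 (mod 23), so λ ≡ 7.
  x = λ² - 9 - 10 = 49 - 19 ≡ 7; y = λ·(9 - 7) - 2 ≡ 12. → (7, 12)
4P: (7, 12) + (10, 9). λ = (9 - 12)/(10 - 7) ≡ 20/3 mod 23. 3⁻¹ ≡ 8 (mod 23) since 3·8 = 24 ≡ 1, so λ ≡ 22.
  x = λ² - 7 - 10 = 484 - 17 ≡ 7; y = λ·(7 - 7) - 12 ≡ 11. → (7, 11)
5P: (7, 11) + (10, 9). λ = (9 - 11)/(10 - 7) ≡ 21/3 mod 23. 3⁻¹ ≡ 8 (mod 23), so λ ≡ 7.
  x = λ² - 7 - 10 = 49 - 17 ≡ 9; y = λ·(7 - 9) - 11 ≡ 21. → (9, 21)
6P: (9, 21) + (10, 9). λ = (9 - 21)/(10 - 9) ≡ 11/1 mod 23. 1⁻¹ ≡ 1 (mod 23) since 1·1 = 1 ≡ 1, so λ ≡ 11.
  x = λ² - 9 - 10 = 121 - 19 ≡ 10; y = λ·(9 - 10) - 21 ≡ 14. → (10, 14)
7P: (10, 14) + (10, 9): same x and y₁ ≡ -y₂, so the sum is O.
7P = O, so the order is 7.

7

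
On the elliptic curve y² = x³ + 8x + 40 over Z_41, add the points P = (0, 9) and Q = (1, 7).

(3, 38)

(0, 9) + (1, 7). λ = (7 - 9)/(1 - 0) ≡ 39/1 mod 41. 1⁻¹ ≡ 1 (mod 41), so λ ≡ 39.
  x = λ² - 0 - 1 = 1521 - 1 ≡ 3; y = λ·(0 - 3) - 9 ≡ 38. → (3, 38)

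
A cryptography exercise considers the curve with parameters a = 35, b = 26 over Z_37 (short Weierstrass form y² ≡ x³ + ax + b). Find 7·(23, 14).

Write P = (23, 14).
Repeated addition: build up to 7P.
2P: tangent at (23, 14): λ = (3·23² + 35)/(2·14) ≡ 31/28. 28⁻¹ ≡ 4 (mod 37), so λ ≡ 31·4 ≡ 13.
  x = λ² - 23 - 23 = 169 - 46 ≡ 12; y = λ·(23 - 12) - 14 ≡ 18. → (12, 18)
3P: (12, 18) + (23, 14). λ = (14 - 18)/(23 - 12) ≡ 33/11 mod 37. 11⁻¹ ≡ 27 (mod 37) since 11·27 = 297 ≡ 1, so λ ≡ 3.
  x = λ² - 12 - 23 = 9 - 35 ≡ 11; y = λ·(12 - 11) - 18 ≡ 22. → (11, 22)
4P: (11, 22) + (23, 14). λ = (14 - 22)/(23 - 11) ≡ 29/12 mod 37. 12⁻¹ ≡ 34 (mod 37) since 12·34 = 408 ≡ 1, so λ ≡ 24.
  x = λ² - 11 - 23 = 576 - 34 ≡ 24; y = λ·(11 - 24) - 22 ≡ 36. → (24, 36)
5P: (24, 36) + (23, 14). λ = (14 - 36)/(23 - 24) ≡ 15/36 mod 37. 36⁻¹ ≡ 36 (mod 37), so λ ≡ 22.
  x = λ² - 24 - 23 = 484 - 47 ≡ 30; y = λ·(24 - 30) - 36 ≡ 17. → (30, 17)
6P: (30, 17) + (23, 14). λ = (14 - 17)/(23 - 30) ≡ 34/30 mod 37. 30⁻¹ ≡ 21 (mod 37) since 30·21 = 630 ≡ 1, so λ ≡ 11.
  x = λ² - 30 - 23 = 121 - 53 ≡ 31; y = λ·(30 - 31) - 17 ≡ 9. → (31, 9)
7P: (31, 9) + (23, 14). λ = (14 - 9)/(23 - 31) ≡ 5/29 mod 37. 29⁻¹ ≡ 23 (mod 37), so λ ≡ 4.
  x = λ² - 31 - 23 = 16 - 54 ≡ 36; y = λ·(31 - 36) - 9 ≡ 8. → (36, 8)

(36, 8)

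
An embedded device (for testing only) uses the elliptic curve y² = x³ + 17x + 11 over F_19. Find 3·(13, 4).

Write Q = (13, 4).
Repeated addition: build up to 3Q.
2Q: tangent at (13, 4): λ = (3·13² + 17)/(2·4) ≡ 11/8. 8⁻¹ ≡ 12 (mod 19) since 8·12 = 96 ≡ 1, so λ ≡ 11·12 ≡ 18.
  x = λ² - 13 - 13 = 324 - 26 ≡ 13; y = λ·(13 - 13) - 4 ≡ 15. → (13, 15)
3Q: (13, 15) + (13, 4): same x and y₁ ≡ -y₂, so the sum is 𝒪.

O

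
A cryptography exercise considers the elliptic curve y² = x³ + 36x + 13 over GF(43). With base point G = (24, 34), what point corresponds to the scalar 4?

(32, 7)

Double-and-add on 4 = (100)₂. Start with G = (24, 34) for the leading 1-bit.
double: tangent at (24, 34): λ = (3·24² + 36)/(2·34) ≡ 1/25. 25⁻¹ ≡ 31 (mod 43), so λ ≡ 1·31 ≡ 31.
  x = λ² - 24 - 24 = 961 - 48 ≡ 10; y = λ·(24 - 10) - 34 ≡ 13. → (10, 13)
double: tangent at (10, 13): λ = (3·10² + 36)/(2·13) ≡ 35/26. 26⁻¹ ≡ 5 (mod 43) since 26·5 = 130 ≡ 1, so λ ≡ 35·5 ≡ 3.
  x = λ² - 10 - 10 = 9 - 20 ≡ 32; y = λ·(10 - 32) - 13 ≡ 7. → (32, 7)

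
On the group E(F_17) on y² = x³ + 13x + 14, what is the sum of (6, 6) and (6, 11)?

The two points share x = 6 and their y-coordinates satisfy 6 + 11 ≡ 0 (mod 17), so they are inverses. Their sum is the point at infinity.

O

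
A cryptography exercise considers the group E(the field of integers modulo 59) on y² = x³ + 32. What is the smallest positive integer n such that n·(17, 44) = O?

2P: tangent at (17, 44): λ = (3·17² + 0)/(2·44) ≡ 41/29. 29⁻¹ ≡ 57 (mod 59) since 29·57 = 1653 ≡ 1, so λ ≡ 41·57 ≡ 36.
  x = λ² - 17 - 17 = 1296 - 34 ≡ 23; y = λ·(17 - 23) - 44 ≡ 35. → (23, 35)
3P: (23, 35) + (17, 44). λ = (44 - 35)/(17 - 23) ≡ 9/53 mod 59. 53⁻¹ ≡ 49 (mod 59), so λ ≡ 28.
  x = λ² - 23 - 17 = 784 - 40 ≡ 36; y = λ·(23 - 36) - 35 ≡ 14. → (36, 14)
4P: (36, 14) + (17, 44). λ = (44 - 14)/(17 - 36) ≡ 30/40 mod 59. 40⁻¹ ≡ 31 (mod 59) since 40·31 = 1240 ≡ 1, so λ ≡ 45.
  x = λ² - 36 - 17 = 2025 - 53 ≡ 25; y = λ·(36 - 25) - 14 ≡ 9. → (25, 9)
5P: (25, 9) + (17, 44). λ = (44 - 9)/(17 - 25) ≡ 35/51 mod 59. 51⁻¹ ≡ 22 (mod 59), so λ ≡ 3.
  x = λ² - 25 - 17 = 9 - 42 ≡ 26; y = λ·(25 - 26) - 9 ≡ 47. → (26, 47)
6P: (26, 47) + (17, 44). λ = (44 - 47)/(17 - 26) ≡ 56/50 mod 59. 50⁻¹ ≡ 13 (mod 59), so λ ≡ 20.
  x = λ² - 26 - 17 = 400 - 43 ≡ 3; y = λ·(26 - 3) - 47 ≡ 0. → (3, 0)
7P: (3, 0) + (17, 44). λ = (44 - 0)/(17 - 3) ≡ 44/14 mod 59. 14⁻¹ ≡ 38 (mod 59) since 14·38 = 532 ≡ 1, so λ ≡ 20.
  x = λ² - 3 - 17 = 400 - 20 ≡ 26; y = λ·(3 - 26) - 0 ≡ 12. → (26, 12)
8P: (26, 12) + (17, 44). λ = (44 - 12)/(17 - 26) ≡ 32/50 mod 59. 50⁻¹ ≡ 13 (mod 59), so λ ≡ 3.
  x = λ² - 26 - 17 = 9 - 43 ≡ 25; y = λ·(26 - 25) - 12 ≡ 50. → (25, 50)
9P: (25, 50) + (17, 44). λ = (44 - 50)/(17 - 25) ≡ 53/51 mod 59. 51⁻¹ ≡ 22 (mod 59) since 51·22 = 1122 ≡ 1, so λ ≡ 45.
  x = λ² - 25 - 17 = 2025 - 42 ≡ 36; y = λ·(25 - 36) - 50 ≡ 45. → (36, 45)
10P: (36, 45) + (17, 44). λ = (44 - 45)/(17 - 36) ≡ 58/40 mod 59. 40⁻¹ ≡ 31 (mod 59), so λ ≡ 28.
  x = λ² - 36 - 17 = 784 - 53 ≡ 23; y = λ·(36 - 23) - 45 ≡ 24. → (23, 24)
11P: (23, 24) + (17, 44). λ = (44 - 24)/(17 - 23) ≡ 20/53 mod 59. 53⁻¹ ≡ 49 (mod 59), so λ ≡ 36.
  x = λ² - 23 - 17 = 1296 - 40 ≡ 17; y = λ·(23 - 17) - 24 ≡ 15. → (17, 15)
12P: (17, 15) + (17, 44): same x and y₁ ≡ -y₂, so the sum is O.
12P = O, so the order is 12.

12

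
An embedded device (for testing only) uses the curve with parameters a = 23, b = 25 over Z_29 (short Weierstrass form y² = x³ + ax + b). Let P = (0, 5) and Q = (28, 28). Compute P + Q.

(0, 5) + (28, 28). λ = (28 - 5)/(28 - 0) ≡ 23/28 mod 29. 28⁻¹ ≡ 28 (mod 29) since 28·28 = 784 ≡ 1, so λ ≡ 6.
  x = λ² - 0 - 28 = 36 - 28 ≡ 8; y = λ·(0 - 8) - 5 ≡ 5. → (8, 5)

(8, 5)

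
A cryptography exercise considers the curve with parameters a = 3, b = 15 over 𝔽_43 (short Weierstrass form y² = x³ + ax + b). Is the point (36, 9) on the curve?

y² = 9² ≡ 38; x³ + 3x + 15 = 46779 ≡ 38 (mod 43). 38 = 38.

yes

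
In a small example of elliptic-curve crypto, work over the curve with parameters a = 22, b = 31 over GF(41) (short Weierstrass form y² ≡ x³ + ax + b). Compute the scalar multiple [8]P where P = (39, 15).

Double-and-add on 8 = (1000)₂. Start with P = (39, 15) for the leading 1-bit.
double: tangent at (39, 15): λ = (3·39² + 22)/(2·15) ≡ 34/30. 30⁻¹ ≡ 26 (mod 41), so λ ≡ 34·26 ≡ 23.
  x = λ² - 39 - 39 = 529 - 78 ≡ 0; y = λ·(39 - 0) - 15 ≡ 21. → (0, 21)
double: tangent at (0, 21): λ = (3·0² + 22)/(2·21) ≡ 22/1. 1⁻¹ ≡ 1 (mod 41), so λ ≡ 22·1 ≡ 22.
  x = λ² - 0 - 0 = 484 - 0 ≡ 33; y = λ·(0 - 33) - 21 ≡ 32. → (33, 32)
double: tangent at (33, 32): λ = (3·33² + 22)/(2·32) ≡ 9/23. 23⁻¹ ≡ 25 (mod 41), so λ ≡ 9·25 ≡ 20.
  x = λ² - 33 - 33 = 400 - 66 ≡ 6; y = λ·(33 - 6) - 32 ≡ 16. → (6, 16)

(6, 16)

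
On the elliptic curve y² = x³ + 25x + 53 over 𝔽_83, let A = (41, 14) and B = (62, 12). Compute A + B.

(44, 10)

(41, 14) + (62, 12). λ = (12 - 14)/(62 - 41) ≡ 81/21 mod 83. 21⁻¹ ≡ 4 (mod 83), so λ ≡ 75.
  x = λ² - 41 - 62 = 5625 - 103 ≡ 44; y = λ·(41 - 44) - 14 ≡ 10. → (44, 10)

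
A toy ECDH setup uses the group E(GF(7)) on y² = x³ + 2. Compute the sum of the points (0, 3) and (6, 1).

(5, 1)

(0, 3) + (6, 1). λ = (1 - 3)/(6 - 0) ≡ 5/6 mod 7. 6⁻¹ ≡ 6 (mod 7) since 6·6 = 36 ≡ 1, so λ ≡ 2.
  x = λ² - 0 - 6 = 4 - 6 ≡ 5; y = λ·(0 - 5) - 3 ≡ 1. → (5, 1)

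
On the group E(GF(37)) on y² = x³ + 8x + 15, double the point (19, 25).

(25, 35)

tangent at (19, 25): λ = (3·19² + 8)/(2·25) ≡ 18/13. 13⁻¹ ≡ 20 (mod 37), so λ ≡ 18·20 ≡ 27.
  x = λ² - 19 - 19 = 729 - 38 ≡ 25; y = λ·(19 - 25) - 25 ≡ 35. → (25, 35)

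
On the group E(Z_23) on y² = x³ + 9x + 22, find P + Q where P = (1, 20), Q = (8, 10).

(1, 20) + (8, 10). λ = (10 - 20)/(8 - 1) ≡ 13/7 mod 23. 7⁻¹ ≡ 10 (mod 23), so λ ≡ 15.
  x = λ² - 1 - 8 = 225 - 9 ≡ 9; y = λ·(1 - 9) - 20 ≡ 21. → (9, 21)

(9, 21)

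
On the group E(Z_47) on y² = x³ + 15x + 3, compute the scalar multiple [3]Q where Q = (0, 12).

Repeated addition: build up to 3Q.
2Q: tangent at (0, 12): λ = (3·0² + 15)/(2·12) ≡ 15/24. 24⁻¹ ≡ 2 (mod 47) since 24·2 = 48 ≡ 1, so λ ≡ 15·2 ≡ 30.
  x = λ² - 0 - 0 = 900 - 0 ≡ 7; y = λ·(0 - 7) - 12 ≡ 13. → (7, 13)
3Q: (7, 13) + (0, 12). λ = (12 - 13)/(0 - 7) ≡ 46/40 mod 47. 40⁻¹ ≡ 20 (mod 47), so λ ≡ 27.
  x = λ² - 7 - 0 = 729 - 7 ≡ 17; y = λ·(7 - 17) - 13 ≡ 46. → (17, 46)

(17, 46)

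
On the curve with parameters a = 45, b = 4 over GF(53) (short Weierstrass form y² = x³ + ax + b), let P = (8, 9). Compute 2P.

tangent at (8, 9): λ = (3·8² + 45)/(2·9) ≡ 25/18. 18⁻¹ ≡ 3 (mod 53), so λ ≡ 25·3 ≡ 22.
  x = λ² - 8 - 8 = 484 - 16 ≡ 44; y = λ·(8 - 44) - 9 ≡ 47. → (44, 47)

(44, 47)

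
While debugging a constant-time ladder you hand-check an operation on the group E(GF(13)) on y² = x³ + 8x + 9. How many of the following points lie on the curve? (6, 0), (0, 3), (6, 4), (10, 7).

(6, 0): 0² ≡ 0, rhs ≡ 0 → on.
(0, 3): 3² ≡ 9, rhs ≡ 9 → on.
(6, 4): 4² ≡ 3, rhs ≡ 0 → off.
(10, 7): 7² ≡ 10, rhs ≡ 10 → on.

3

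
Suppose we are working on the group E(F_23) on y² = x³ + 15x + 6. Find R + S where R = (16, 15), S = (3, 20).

(10, 11)

(16, 15) + (3, 20). λ = (20 - 15)/(3 - 16) ≡ 5/10 mod 23. 10⁻¹ ≡ 7 (mod 23), so λ ≡ 12.
  x = λ² - 16 - 3 = 144 - 19 ≡ 10; y = λ·(16 - 10) - 15 ≡ 11. → (10, 11)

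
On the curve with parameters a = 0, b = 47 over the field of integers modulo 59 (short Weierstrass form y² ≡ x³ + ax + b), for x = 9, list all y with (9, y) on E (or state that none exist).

x³ + 0x + 47 = 776 ≡ 9 (mod 59).
Square roots of 9 mod 59: 3 and 56 (since 3² = 9 ≡ 9).

3, 56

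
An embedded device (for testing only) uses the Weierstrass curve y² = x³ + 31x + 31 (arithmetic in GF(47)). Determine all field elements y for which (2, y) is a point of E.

x³ + 31x + 31 = 101 ≡ 7 (mod 47).
Square roots of 7 mod 47: 17 and 30 (since 17² = 289 ≡ 7).

17, 30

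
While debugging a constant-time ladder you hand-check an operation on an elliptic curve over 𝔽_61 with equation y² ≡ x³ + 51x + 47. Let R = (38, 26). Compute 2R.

(47, 26)

tangent at (38, 26): λ = (3·38² + 51)/(2·26) ≡ 52/52. 52⁻¹ ≡ 27 (mod 61), so λ ≡ 52·27 ≡ 1.
  x = λ² - 38 - 38 = 1 - 76 ≡ 47; y = λ·(38 - 47) - 26 ≡ 26. → (47, 26)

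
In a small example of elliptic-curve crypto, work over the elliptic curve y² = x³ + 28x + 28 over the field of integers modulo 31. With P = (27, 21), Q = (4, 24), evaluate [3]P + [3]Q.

First 3P:
Repeated addition: build up to 3P.
2P: tangent at (27, 21): λ = (3·27² + 28)/(2·21) ≡ 14/11. 11⁻¹ ≡ 17 (mod 31), so λ ≡ 14·17 ≡ 21.
  x = λ² - 27 - 27 = 441 - 54 ≡ 15; y = λ·(27 - 15) - 21 ≡ 14. → (15, 14)
3P: (15, 14) + (27, 21). λ = (21 - 14)/(27 - 15) ≡ 7/12 mod 31. 12⁻¹ ≡ 13 (mod 31) since 12·13 = 156 ≡ 1, so λ ≡ 29.
  x = λ² - 15 - 27 = 841 - 42 ≡ 24; y = λ·(15 - 24) - 14 ≡ 4. → (24, 4)
3P = (24, 4).
Next 3Q:
Repeated addition: build up to 3Q.
2Q: tangent at (4, 24): λ = (3·4² + 28)/(2·24) ≡ 14/17. 17⁻¹ ≡ 11 (mod 31), so λ ≡ 14·11 ≡ 30.
  x = λ² - 4 - 4 = 900 - 8 ≡ 24; y = λ·(4 - 24) - 24 ≡ 27. → (24, 27)
3Q: (24, 27) + (4, 24). λ = (24 - 27)/(4 - 24) ≡ 28/11 mod 31. 11⁻¹ ≡ 17 (mod 31), so λ ≡ 11.
  x = λ² - 24 - 4 = 121 - 28 ≡ 0; y = λ·(24 - 0) - 27 ≡ 20. → (0, 20)
3Q = (0, 20).
Finally 3P + 3Q:
(24, 4) + (0, 20). λ = (20 - 4)/(0 - 24) ≡ 16/7 mod 31. 7⁻¹ ≡ 9 (mod 31), so λ ≡ 20.
  x = λ² - 24 - 0 = 400 - 24 ≡ 4; y = λ·(24 - 4) - 4 ≡ 24. → (4, 24)

(4, 24)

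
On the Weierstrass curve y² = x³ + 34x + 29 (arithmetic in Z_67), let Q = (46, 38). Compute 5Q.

(36, 65)

Double-and-add on 5 = (101)₂. Start with Q = (46, 38) for the leading 1-bit.
double: tangent at (46, 38): λ = (3·46² + 34)/(2·38) ≡ 17/9. 9⁻¹ ≡ 15 (mod 67), so λ ≡ 17·15 ≡ 54.
  x = λ² - 46 - 46 = 2916 - 92 ≡ 10; y = λ·(46 - 10) - 38 ≡ 30. → (10, 30)
double: tangent at (10, 30): λ = (3·10² + 34)/(2·30) ≡ 66/60. 60⁻¹ ≡ 19 (mod 67), so λ ≡ 66·19 ≡ 48.
  x = λ² - 10 - 10 = 2304 - 20 ≡ 6; y = λ·(10 - 6) - 30 ≡ 28. → (6, 28)
add Q: (6, 28) + (46, 38). λ = (38 - 28)/(46 - 6) ≡ 10/40 mod 67. 40⁻¹ ≡ 62 (mod 67) since 40·62 = 2480 ≡ 1, so λ ≡ 17.
  x = λ² - 6 - 46 = 289 - 52 ≡ 36; y = λ·(6 - 36) - 28 ≡ 65. → (36, 65)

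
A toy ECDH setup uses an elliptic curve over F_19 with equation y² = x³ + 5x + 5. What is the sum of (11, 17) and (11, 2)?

The two points share x = 11 and their y-coordinates satisfy 17 + 2 ≡ 0 (mod 19), so they are inverses. Their sum is O.

O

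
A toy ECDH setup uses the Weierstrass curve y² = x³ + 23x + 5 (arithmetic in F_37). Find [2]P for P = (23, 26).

tangent at (23, 26): λ = (3·23² + 23)/(2·26) ≡ 19/15. 15⁻¹ ≡ 5 (mod 37), so λ ≡ 19·5 ≡ 21.
  x = λ² - 23 - 23 = 441 - 46 ≡ 25; y = λ·(23 - 25) - 26 ≡ 6. → (25, 6)

(25, 6)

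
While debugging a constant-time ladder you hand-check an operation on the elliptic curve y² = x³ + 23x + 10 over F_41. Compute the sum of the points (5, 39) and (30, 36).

(5, 39) + (30, 36). λ = (36 - 39)/(30 - 5) ≡ 38/25 mod 41. 25⁻¹ ≡ 23 (mod 41) since 25·23 = 575 ≡ 1, so λ ≡ 13.
  x = λ² - 5 - 30 = 169 - 35 ≡ 11; y = λ·(5 - 11) - 39 ≡ 6. → (11, 6)

(11, 6)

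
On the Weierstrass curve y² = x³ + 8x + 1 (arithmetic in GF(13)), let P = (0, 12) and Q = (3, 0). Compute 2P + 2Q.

First 2P:
Repeated addition: build up to 2P.
2P: tangent at (0, 12): λ = (3·0² + 8)/(2·12) ≡ 8/11. 11⁻¹ ≡ 6 (mod 13) since 11·6 = 66 ≡ 1, so λ ≡ 8·6 ≡ 9.
  x = λ² - 0 - 0 = 81 - 0 ≡ 3; y = λ·(0 - 3) - 12 ≡ 0. → (3, 0)
2P = (3, 0).
Next 2Q:
Repeated addition: build up to 2Q.
2Q: (3, 0) + (3, 0): same x and y₁ ≡ -y₂, so the sum is the point at infinity.
2Q = the point at infinity.
Finally 2P + 2Q:
(3, 0) + the point at infinity = (3, 0) (identity).

(3, 0)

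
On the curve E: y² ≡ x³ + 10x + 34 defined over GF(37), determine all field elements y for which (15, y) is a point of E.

x³ + 10x + 34 = 3559 ≡ 7 (mod 37).
Square roots of 7 mod 37: 9 and 28 (since 9² = 81 ≡ 7).

9, 28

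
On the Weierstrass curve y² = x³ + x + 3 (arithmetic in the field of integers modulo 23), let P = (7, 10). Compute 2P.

(15, 9)

tangent at (7, 10): λ = (3·7² + 1)/(2·10) ≡ 10/20. 20⁻¹ ≡ 15 (mod 23), so λ ≡ 10·15 ≡ 12.
  x = λ² - 7 - 7 = 144 - 14 ≡ 15; y = λ·(7 - 15) - 10 ≡ 9. → (15, 9)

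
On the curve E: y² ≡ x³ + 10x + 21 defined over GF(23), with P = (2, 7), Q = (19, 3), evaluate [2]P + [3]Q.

(13, 5)

First 2P:
Repeated addition: build up to 2P.
2P: tangent at (2, 7): λ = (3·2² + 10)/(2·7) ≡ 22/14. 14⁻¹ ≡ 5 (mod 23), so λ ≡ 22·5 ≡ 18.
  x = λ² - 2 - 2 = 324 - 4 ≡ 21; y = λ·(2 - 21) - 7 ≡ 19. → (21, 19)
2P = (21, 19).
Next 3Q:
Repeated addition: build up to 3Q.
2Q: tangent at (19, 3): λ = (3·19² + 10)/(2·3) ≡ 12/6. 6⁻¹ ≡ 4 (mod 23), so λ ≡ 12·4 ≡ 2.
  x = λ² - 19 - 19 = 4 - 38 ≡ 12; y = λ·(19 - 12) - 3 ≡ 11. → (12, 11)
3Q: (12, 11) + (19, 3). λ = (3 - 11)/(19 - 12) ≡ 15/7 mod 23. 7⁻¹ ≡ 10 (mod 23), so λ ≡ 12.
  x = λ² - 12 - 19 = 144 - 31 ≡ 21; y = λ·(12 - 21) - 11 ≡ 19. → (21, 19)
3Q = (21, 19).
Finally 2P + 3Q:
tangent at (21, 19): λ = (3·21² + 10)/(2·19) ≡ 22/15. 15⁻¹ ≡ 20 (mod 23), so λ ≡ 22·20 ≡ 3.
  x = λ² - 21 - 21 = 9 - 42 ≡ 13; y = λ·(21 - 13) - 19 ≡ 5. → (13, 5)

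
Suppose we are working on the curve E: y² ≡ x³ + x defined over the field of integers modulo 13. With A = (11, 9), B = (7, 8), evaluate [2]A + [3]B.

(7, 5)

First 2A:
Repeated addition: build up to 2A.
2A: tangent at (11, 9): λ = (3·11² + 1)/(2·9) ≡ 0/5. 5⁻¹ ≡ 8 (mod 13), so λ ≡ 0·8 ≡ 0.
  x = λ² - 11 - 11 = 0 - 22 ≡ 4; y = λ·(11 - 4) - 9 ≡ 4. → (4, 4)
2A = (4, 4).
Next 3B:
Repeated addition: build up to 3B.
2B: tangent at (7, 8): λ = (3·7² + 1)/(2·8) ≡ 5/3. 3⁻¹ ≡ 9 (mod 13), so λ ≡ 5·9 ≡ 6.
  x = λ² - 7 - 7 = 36 - 14 ≡ 9; y = λ·(7 - 9) - 8 ≡ 6. → (9, 6)
3B: (9, 6) + (7, 8). λ = (8 - 6)/(7 - 9) ≡ 2/11 mod 13. 11⁻¹ ≡ 6 (mod 13), so λ ≡ 12.
  x = λ² - 9 - 7 = 144 - 16 ≡ 11; y = λ·(9 - 11) - 6 ≡ 9. → (11, 9)
3B = (11, 9).
Finally 2A + 3B:
(4, 4) + (11, 9). λ = (9 - 4)/(11 - 4) ≡ 5/7 mod 13. 7⁻¹ ≡ 2 (mod 13) since 7·2 = 14 ≡ 1, so λ ≡ 10.
  x = λ² - 4 - 11 = 100 - 15 ≡ 7; y = λ·(4 - 7) - 4 ≡ 5. → (7, 5)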